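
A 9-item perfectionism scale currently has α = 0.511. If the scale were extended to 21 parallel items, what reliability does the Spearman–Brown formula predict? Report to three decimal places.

predicted reliability = 0.709

Length factor m = 21/9 = 2.3333
α' = m·α / (1 + (m−1)·α)
   = 21/9 × 0.511 / (1 + (21/9 − 1) × 0.511)
   = 1.1923 / 1.6813 = 0.709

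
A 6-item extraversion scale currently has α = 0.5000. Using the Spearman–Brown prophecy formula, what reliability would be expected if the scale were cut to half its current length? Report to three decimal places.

Length factor m = 1/2
α' = m·α / (1 − (1−m)·α)
   = 1/2 × 0.5000 / (1 − (1 − 1/2) × 0.5000)
   = 0.2500 / 0.7500 = 0.333

predicted reliability = 0.333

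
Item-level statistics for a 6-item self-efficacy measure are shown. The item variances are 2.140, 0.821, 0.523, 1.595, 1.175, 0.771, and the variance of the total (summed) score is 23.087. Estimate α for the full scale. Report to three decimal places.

sum of item variances = 2.140 + 0.821 + 0.523 + 1.595 + 1.175 + 0.771 = 7.025
α = (k/(k−1))·(1 − sum of item variances/σ²_total) = (6/5)·(1 − 7.025/23.087) = 0.835

α = 0.835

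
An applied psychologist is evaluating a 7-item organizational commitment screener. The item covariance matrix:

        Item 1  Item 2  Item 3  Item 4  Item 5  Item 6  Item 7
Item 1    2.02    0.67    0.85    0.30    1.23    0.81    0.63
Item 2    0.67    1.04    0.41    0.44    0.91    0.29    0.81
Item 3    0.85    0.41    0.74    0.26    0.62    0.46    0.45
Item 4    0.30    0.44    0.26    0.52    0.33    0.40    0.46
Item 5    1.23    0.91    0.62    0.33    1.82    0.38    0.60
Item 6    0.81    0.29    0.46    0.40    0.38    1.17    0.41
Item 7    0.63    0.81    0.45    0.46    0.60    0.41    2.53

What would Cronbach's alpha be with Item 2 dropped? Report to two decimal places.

Remaining items: Item 1, Item 3, Item 4, Item 5, Item 6, Item 7 (k = 6).
ΣVar(i) = 2.02 + 0.74 + 0.52 + 1.82 + 1.17 + 2.53 = 8.80
σ²_T = 8.80 + 2 × 8.19 = 25.18
α (item deleted) = (6/5)·(1 − 8.80/25.18) = 0.78

α = 0.78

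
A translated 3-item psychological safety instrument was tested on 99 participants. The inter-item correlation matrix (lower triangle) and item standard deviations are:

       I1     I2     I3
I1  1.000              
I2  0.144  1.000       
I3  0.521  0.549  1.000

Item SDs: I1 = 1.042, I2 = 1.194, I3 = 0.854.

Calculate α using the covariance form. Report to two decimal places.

α = 0.64

Σσ²ᵢ = 1.042² + 1.194² + 0.854² = 3.2407
Covariances σ_ij = r_ij · s_i · s_j:
  σ(I1,I2) = 0.144 × 1.042 × 1.194 = 0.1792
  σ(I1,I3) = 0.521 × 1.042 × 0.854 = 0.4636
  σ(I2,I3) = 0.549 × 1.194 × 0.854 = 0.5598
σ²_T = Σσ²ᵢ + 2·Σσ_ij = 3.2407 + 2 × 1.2026 = 5.6459
α = (3/2)·(1 − 3.2407/5.6459) = 0.64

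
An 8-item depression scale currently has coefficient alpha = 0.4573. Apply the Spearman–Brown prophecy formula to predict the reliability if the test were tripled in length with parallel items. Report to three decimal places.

predicted reliability = 0.717

Length factor m = 3
α' = m·α / (1 + (m−1)·α)
   = 3 × 0.4573 / (1 + (3 − 1) × 0.4573)
   = 1.3719 / 1.9146 = 0.717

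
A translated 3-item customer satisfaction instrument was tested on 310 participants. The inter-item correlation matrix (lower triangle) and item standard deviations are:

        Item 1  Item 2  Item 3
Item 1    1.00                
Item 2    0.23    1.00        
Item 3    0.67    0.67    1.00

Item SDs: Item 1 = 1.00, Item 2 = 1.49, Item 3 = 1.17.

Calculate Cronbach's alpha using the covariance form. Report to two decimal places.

Cronbach's alpha = 0.75

Σσ²ᵢ = 1.00² + 1.49² + 1.17² = 4.5890
Covariances σ_ij = r_ij · s_i · s_j:
  σ(Item 1,Item 2) = 0.23 × 1.00 × 1.49 = 0.3427
  σ(Item 1,Item 3) = 0.67 × 1.00 × 1.17 = 0.7839
  σ(Item 2,Item 3) = 0.67 × 1.49 × 1.17 = 1.1680
σ²_T = Σσ²ᵢ + 2·Σσ_ij = 4.5890 + 2 × 2.2946 = 9.1782
α = (3/2)·(1 − 4.5890/9.1782) = 0.75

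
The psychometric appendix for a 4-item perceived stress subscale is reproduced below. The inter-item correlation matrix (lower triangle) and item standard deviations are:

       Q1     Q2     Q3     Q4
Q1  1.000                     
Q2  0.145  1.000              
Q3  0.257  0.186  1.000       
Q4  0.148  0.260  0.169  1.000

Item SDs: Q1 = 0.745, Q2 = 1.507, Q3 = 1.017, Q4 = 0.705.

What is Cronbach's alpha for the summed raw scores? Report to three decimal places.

α = 0.452

Σσ²ᵢ = 0.745² + 1.507² + 1.017² + 0.705² = 4.3574
Covariances σ_ij = r_ij · s_i · s_j:
  σ(Q1,Q2) = 0.145 × 0.745 × 1.507 = 0.1628
  σ(Q1,Q3) = 0.257 × 0.745 × 1.017 = 0.1947
  σ(Q1,Q4) = 0.148 × 0.745 × 0.705 = 0.0777
  σ(Q2,Q3) = 0.186 × 1.507 × 1.017 = 0.2851
  σ(Q2,Q4) = 0.260 × 1.507 × 0.705 = 0.2762
  σ(Q3,Q4) = 0.169 × 1.017 × 0.705 = 0.1212
σ²_T = Σσ²ᵢ + 2·Σσ_ij = 4.3574 + 2 × 1.1177 = 6.5928
α = (4/3)·(1 − 4.3574/6.5928) = 0.452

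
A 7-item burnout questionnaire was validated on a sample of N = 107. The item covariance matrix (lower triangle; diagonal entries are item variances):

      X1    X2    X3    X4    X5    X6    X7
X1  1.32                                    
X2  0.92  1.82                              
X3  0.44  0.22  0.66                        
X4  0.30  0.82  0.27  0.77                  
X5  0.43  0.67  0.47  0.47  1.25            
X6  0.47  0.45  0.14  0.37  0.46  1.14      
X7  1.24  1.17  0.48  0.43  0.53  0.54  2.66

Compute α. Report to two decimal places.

α = 0.82

Σσ²ᵢ = 1.32 + 1.82 + 0.66 + 0.77 + 1.25 + 1.14 + 2.66 = 9.62
Σ_{i<j} σ_ij = 11.29
σ²_total = 9.62 + 2 × 11.29 = 32.20
α = (k/(k−1))·(1 − Σσ²ᵢ/σ²_total) = (7/6)·(1 − 9.62/32.20) = 0.82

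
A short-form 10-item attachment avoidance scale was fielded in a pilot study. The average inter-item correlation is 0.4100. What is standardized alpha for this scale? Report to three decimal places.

Standardized α = k·r̄ / (1 + (k−1)·r̄) = 10 × 0.4100 / (1 + 9 × 0.4100)
  = 4.1000 / 4.6900 = 0.874

standardized alpha = 0.874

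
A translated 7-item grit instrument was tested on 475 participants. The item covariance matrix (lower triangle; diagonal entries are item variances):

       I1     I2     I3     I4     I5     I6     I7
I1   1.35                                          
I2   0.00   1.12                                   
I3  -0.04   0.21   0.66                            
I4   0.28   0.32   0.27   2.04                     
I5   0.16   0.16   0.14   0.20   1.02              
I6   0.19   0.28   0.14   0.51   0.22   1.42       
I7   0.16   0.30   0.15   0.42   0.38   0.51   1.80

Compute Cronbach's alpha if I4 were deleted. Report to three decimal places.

Remaining items: I1, I2, I3, I5, I6, I7 (k = 6).
Σσ²ᵢ = 1.35 + 1.12 + 0.66 + 1.02 + 1.42 + 1.80 = 7.37
total variance = 7.37 + 2 × 2.96 = 13.29
α (item deleted) = (6/5)·(1 − 7.37/13.29) = 0.535

α = 0.535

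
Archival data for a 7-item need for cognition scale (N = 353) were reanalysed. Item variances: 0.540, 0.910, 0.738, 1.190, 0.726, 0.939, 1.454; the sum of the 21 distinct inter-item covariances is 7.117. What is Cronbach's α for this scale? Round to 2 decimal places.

α = 0.80

ΣVar(i) = 0.540 + 0.910 + 0.738 + 1.190 + 0.726 + 0.939 + 1.454 = 6.497
Sum of distinct covariances = 7.117
Var(T) = ΣVar(i) + 2·Σcov = 6.497 + 2 × 7.117 = 20.731
α = (7/6)·(1 − 6.497/20.731) = 0.80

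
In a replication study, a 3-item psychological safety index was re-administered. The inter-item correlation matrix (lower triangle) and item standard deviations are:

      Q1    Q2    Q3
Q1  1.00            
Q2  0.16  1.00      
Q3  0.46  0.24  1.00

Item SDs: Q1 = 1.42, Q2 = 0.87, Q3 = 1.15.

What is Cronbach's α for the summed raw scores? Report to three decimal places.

α = 0.551

Σσ²ᵢ = 1.42² + 0.87² + 1.15² = 4.0958
Covariances σ_ij = r_ij · s_i · s_j:
  σ(Q1,Q2) = 0.16 × 1.42 × 0.87 = 0.1977
  σ(Q1,Q3) = 0.46 × 1.42 × 1.15 = 0.7512
  σ(Q2,Q3) = 0.24 × 0.87 × 1.15 = 0.2401
σ²_T = Σσ²ᵢ + 2·Σσ_ij = 4.0958 + 2 × 1.1890 = 6.4738
α = (3/2)·(1 − 4.0958/6.4738) = 0.551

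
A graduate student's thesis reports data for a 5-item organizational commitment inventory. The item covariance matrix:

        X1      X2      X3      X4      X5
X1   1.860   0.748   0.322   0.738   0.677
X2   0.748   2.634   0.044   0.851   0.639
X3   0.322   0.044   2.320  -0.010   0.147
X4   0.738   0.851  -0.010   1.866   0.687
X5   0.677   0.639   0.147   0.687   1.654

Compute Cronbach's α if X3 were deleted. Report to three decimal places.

Remaining items: X1, X2, X4, X5 (k = 4).
Σσ²ᵢ = 1.860 + 2.634 + 1.866 + 1.654 = 8.014
total variance = 8.014 + 2 × 4.340 = 16.694
α (item deleted) = (4/3)·(1 − 8.014/16.694) = 0.693

Cronbach's α = 0.693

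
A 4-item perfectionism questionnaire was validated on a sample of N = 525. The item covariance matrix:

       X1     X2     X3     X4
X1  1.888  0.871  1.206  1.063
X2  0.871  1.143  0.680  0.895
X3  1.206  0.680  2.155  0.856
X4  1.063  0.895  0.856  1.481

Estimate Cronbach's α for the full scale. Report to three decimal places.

ΣVar(i) = 1.888 + 1.143 + 2.155 + 1.481 = 6.667
Sum of the distinct covariances = 5.571
total variance = 6.667 + 2 × 5.571 = 17.809
α = (k/(k−1))·(1 − ΣVar(i)/total variance) = (4/3)·(1 − 6.667/17.809) = 0.834

Cronbach's α = 0.834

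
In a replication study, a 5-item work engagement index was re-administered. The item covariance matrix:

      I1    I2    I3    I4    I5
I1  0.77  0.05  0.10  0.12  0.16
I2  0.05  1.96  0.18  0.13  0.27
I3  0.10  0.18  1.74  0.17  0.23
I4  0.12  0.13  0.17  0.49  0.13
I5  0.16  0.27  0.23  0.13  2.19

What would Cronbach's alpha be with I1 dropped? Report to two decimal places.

Cronbach's alpha = 0.34

Remaining items: I2, I3, I4, I5 (k = 4).
Σσᵢ² = 1.96 + 1.74 + 0.49 + 2.19 = 6.38
σ²_total = 6.38 + 2 × 1.11 = 8.60
α (item deleted) = (4/3)·(1 − 6.38/8.60) = 0.34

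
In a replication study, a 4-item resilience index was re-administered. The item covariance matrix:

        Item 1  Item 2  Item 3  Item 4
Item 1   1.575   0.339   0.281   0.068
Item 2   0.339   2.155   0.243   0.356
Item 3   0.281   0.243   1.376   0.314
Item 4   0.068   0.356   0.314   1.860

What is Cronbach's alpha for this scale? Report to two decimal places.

Cronbach's alpha = 0.42

Σσ²ᵢ = 1.575 + 2.155 + 1.376 + 1.860 = 6.966
Σ_{i<j} σ_ij = 1.601
Var(T) = 6.966 + 2 × 1.601 = 10.168
α = (k/(k−1))·(1 − Σσ²ᵢ/Var(T)) = (4/3)·(1 − 6.966/10.168) = 0.42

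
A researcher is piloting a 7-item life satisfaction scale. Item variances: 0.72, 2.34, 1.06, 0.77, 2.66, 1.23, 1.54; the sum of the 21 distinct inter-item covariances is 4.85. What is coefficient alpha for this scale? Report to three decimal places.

Σσ²ᵢ = 0.72 + 2.34 + 1.06 + 0.77 + 2.66 + 1.23 + 1.54 = 10.32
Sum of distinct covariances = 4.85
Var(T) = Σσ²ᵢ + 2·Σcov = 10.32 + 2 × 4.85 = 20.02
α = (7/6)·(1 − 10.32/20.02) = 0.565

coefficient alpha = 0.565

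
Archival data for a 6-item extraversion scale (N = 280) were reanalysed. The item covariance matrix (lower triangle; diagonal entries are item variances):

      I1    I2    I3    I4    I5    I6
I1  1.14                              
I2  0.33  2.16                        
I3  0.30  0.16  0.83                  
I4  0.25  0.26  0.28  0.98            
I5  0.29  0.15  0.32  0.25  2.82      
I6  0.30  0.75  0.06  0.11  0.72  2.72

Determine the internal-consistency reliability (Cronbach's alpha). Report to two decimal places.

ΣVar(i) = 1.14 + 2.16 + 0.83 + 0.98 + 2.82 + 2.72 = 10.65
Sum of off-diagonal covariances = 4.53
σ²_total = 10.65 + 2 × 4.53 = 19.71
α = (k/(k−1))·(1 − ΣVar(i)/σ²_total) = (6/5)·(1 − 10.65/19.71) = 0.55

α = 0.55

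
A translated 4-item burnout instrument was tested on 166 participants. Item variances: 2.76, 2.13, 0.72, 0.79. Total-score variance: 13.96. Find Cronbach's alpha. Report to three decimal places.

α = 0.722

sum of item variances = 2.76 + 2.13 + 0.72 + 0.79 = 6.40
α = (k/(k−1))·(1 − sum of item variances/Var(T)) = (4/3)·(1 − 6.40/13.96) = 0.722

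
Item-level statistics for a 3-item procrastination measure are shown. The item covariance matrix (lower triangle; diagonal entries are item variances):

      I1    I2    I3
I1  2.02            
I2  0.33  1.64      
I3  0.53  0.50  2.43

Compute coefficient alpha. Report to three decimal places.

ΣVar(i) = 2.02 + 1.64 + 2.43 = 6.09
Sum of the distinct covariances = 1.36
total variance = 6.09 + 2 × 1.36 = 8.81
α = (k/(k−1))·(1 − ΣVar(i)/total variance) = (3/2)·(1 − 6.09/8.81) = 0.463

α = 0.463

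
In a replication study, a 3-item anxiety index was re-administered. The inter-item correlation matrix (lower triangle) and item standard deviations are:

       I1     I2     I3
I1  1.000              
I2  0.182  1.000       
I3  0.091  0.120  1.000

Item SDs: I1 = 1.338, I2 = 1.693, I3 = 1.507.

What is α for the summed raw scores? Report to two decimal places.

α = 0.31

Σσ²ᵢ = 1.338² + 1.693² + 1.507² = 6.9275
Covariances σ_ij = r_ij · s_i · s_j:
  σ(I1,I2) = 0.182 × 1.338 × 1.693 = 0.4123
  σ(I1,I3) = 0.091 × 1.338 × 1.507 = 0.1835
  σ(I2,I3) = 0.120 × 1.693 × 1.507 = 0.3062
σ²_T = Σσ²ᵢ + 2·Σσ_ij = 6.9275 + 2 × 0.9020 = 8.7315
α = (3/2)·(1 − 6.9275/8.7315) = 0.31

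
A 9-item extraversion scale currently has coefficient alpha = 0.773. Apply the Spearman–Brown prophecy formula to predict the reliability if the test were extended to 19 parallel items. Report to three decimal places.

Length factor m = 19/9 = 2.1111
α' = m·α / (1 + (m−1)·α)
   = 19/9 × 0.773 / (1 + (19/9 − 1) × 0.773)
   = 1.6319 / 1.8589 = 0.878

predicted reliability = 0.878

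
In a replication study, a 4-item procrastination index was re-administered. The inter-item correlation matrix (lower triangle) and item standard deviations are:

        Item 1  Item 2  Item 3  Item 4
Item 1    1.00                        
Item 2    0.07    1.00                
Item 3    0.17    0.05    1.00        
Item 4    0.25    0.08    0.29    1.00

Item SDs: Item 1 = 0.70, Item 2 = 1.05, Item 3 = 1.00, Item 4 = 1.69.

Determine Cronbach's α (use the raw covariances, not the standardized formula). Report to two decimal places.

Cronbach's α = 0.40

Σσ²ᵢ = 0.70² + 1.05² + 1.00² + 1.69² = 5.4486
Covariances σ_ij = r_ij · s_i · s_j:
  σ(Item 1,Item 2) = 0.07 × 0.70 × 1.05 = 0.0515
  σ(Item 1,Item 3) = 0.17 × 0.70 × 1.00 = 0.1190
  σ(Item 1,Item 4) = 0.25 × 0.70 × 1.69 = 0.2957
  σ(Item 2,Item 3) = 0.05 × 1.05 × 1.00 = 0.0525
  σ(Item 2,Item 4) = 0.08 × 1.05 × 1.69 = 0.1420
  σ(Item 3,Item 4) = 0.29 × 1.00 × 1.69 = 0.4901
σ²_T = Σσ²ᵢ + 2·Σσ_ij = 5.4486 + 2 × 1.1508 = 7.7502
α = (4/3)·(1 − 5.4486/7.7502) = 0.40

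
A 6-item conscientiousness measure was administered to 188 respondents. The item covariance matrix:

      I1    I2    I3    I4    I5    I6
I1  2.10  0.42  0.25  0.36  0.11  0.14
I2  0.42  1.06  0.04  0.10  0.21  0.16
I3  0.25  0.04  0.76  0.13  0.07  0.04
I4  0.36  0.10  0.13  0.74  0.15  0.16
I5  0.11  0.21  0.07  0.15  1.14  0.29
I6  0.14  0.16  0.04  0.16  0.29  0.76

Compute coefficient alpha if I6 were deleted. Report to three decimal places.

α = 0.485

Remaining items: I1, I2, I3, I4, I5 (k = 5).
ΣVar(i) = 2.10 + 1.06 + 0.76 + 0.74 + 1.14 = 5.80
Var(T) = 5.80 + 2 × 1.84 = 9.48
α (item deleted) = (5/4)·(1 − 5.80/9.48) = 0.485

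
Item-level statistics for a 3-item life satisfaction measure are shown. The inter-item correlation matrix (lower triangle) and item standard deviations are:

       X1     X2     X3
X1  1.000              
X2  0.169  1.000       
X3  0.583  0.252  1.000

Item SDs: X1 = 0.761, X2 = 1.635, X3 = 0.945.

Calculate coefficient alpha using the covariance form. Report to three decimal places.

coefficient alpha = 0.494

Σσ²ᵢ = 0.761² + 1.635² + 0.945² = 4.1454
Covariances σ_ij = r_ij · s_i · s_j:
  σ(X1,X2) = 0.169 × 0.761 × 1.635 = 0.2103
  σ(X1,X3) = 0.583 × 0.761 × 0.945 = 0.4193
  σ(X2,X3) = 0.252 × 1.635 × 0.945 = 0.3894
σ²_T = Σσ²ᵢ + 2·Σσ_ij = 4.1454 + 2 × 1.0190 = 6.1834
α = (3/2)·(1 − 4.1454/6.1834) = 0.494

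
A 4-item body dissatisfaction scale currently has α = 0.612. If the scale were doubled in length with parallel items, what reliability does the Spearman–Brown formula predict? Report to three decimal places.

Length factor m = 2
α' = m·α / (1 + (m−1)·α)
   = 2 × 0.612 / (1 + (2 − 1) × 0.612)
   = 1.2240 / 1.6120 = 0.759

predicted reliability = 0.759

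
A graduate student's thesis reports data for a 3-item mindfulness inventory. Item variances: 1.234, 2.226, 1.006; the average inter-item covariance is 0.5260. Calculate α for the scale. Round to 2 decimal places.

α = 0.62

sum of item variances = 1.234 + 2.226 + 1.006 = 4.466
Sum of the 3 distinct covariances = 3 × 0.5260 = 1.5780
σ²_T = sum of item variances + 2·Σcov = 4.466 + 2 × 1.5780 = 7.6220
α = (3/2)·(1 − 4.466/7.6220) = 0.62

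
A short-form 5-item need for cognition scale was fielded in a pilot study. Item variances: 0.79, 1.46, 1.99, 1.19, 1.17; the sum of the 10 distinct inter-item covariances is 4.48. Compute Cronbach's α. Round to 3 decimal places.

Cronbach's α = 0.720

Σσ²ᵢ = 0.79 + 1.46 + 1.99 + 1.19 + 1.17 = 6.60
Sum of distinct covariances = 4.48
σ²_T = Σσ²ᵢ + 2·Σcov = 6.60 + 2 × 4.48 = 15.56
α = (5/4)·(1 − 6.60/15.56) = 0.720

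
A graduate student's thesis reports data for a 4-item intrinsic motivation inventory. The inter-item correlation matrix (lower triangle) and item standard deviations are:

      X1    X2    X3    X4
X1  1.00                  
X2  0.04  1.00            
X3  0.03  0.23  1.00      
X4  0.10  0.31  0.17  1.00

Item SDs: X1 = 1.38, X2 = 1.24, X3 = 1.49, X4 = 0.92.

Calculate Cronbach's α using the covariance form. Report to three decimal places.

Σσ²ᵢ = 1.38² + 1.24² + 1.49² + 0.92² = 6.5085
Covariances σ_ij = r_ij · s_i · s_j:
  σ(X1,X2) = 0.04 × 1.38 × 1.24 = 0.0684
  σ(X1,X3) = 0.03 × 1.38 × 1.49 = 0.0617
  σ(X1,X4) = 0.10 × 1.38 × 0.92 = 0.1270
  σ(X2,X3) = 0.23 × 1.24 × 1.49 = 0.4249
  σ(X2,X4) = 0.31 × 1.24 × 0.92 = 0.3536
  σ(X3,X4) = 0.17 × 1.49 × 0.92 = 0.2330
σ²_T = Σσ²ᵢ + 2·Σσ_ij = 6.5085 + 2 × 1.2686 = 9.0457
α = (4/3)·(1 − 6.5085/9.0457) = 0.374

Cronbach's α = 0.374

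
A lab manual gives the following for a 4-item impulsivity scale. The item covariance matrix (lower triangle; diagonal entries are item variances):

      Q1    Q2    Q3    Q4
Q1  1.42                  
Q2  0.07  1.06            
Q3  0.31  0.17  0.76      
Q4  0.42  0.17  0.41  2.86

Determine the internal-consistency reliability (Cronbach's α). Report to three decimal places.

α = 0.449

sum of item variances = 1.42 + 1.06 + 0.76 + 2.86 = 6.10
Σ_{i<j} σ_ij = 1.55
σ²_T = 6.10 + 2 × 1.55 = 9.20
α = (k/(k−1))·(1 − sum of item variances/σ²_T) = (4/3)·(1 − 6.10/9.20) = 0.449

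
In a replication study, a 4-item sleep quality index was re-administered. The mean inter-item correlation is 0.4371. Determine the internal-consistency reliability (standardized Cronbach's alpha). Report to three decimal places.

α = 0.756

Standardized α = k·r̄ / (1 + (k−1)·r̄) = 4 × 0.4371 / (1 + 3 × 0.4371)
  = 1.7484 / 2.3113 = 0.756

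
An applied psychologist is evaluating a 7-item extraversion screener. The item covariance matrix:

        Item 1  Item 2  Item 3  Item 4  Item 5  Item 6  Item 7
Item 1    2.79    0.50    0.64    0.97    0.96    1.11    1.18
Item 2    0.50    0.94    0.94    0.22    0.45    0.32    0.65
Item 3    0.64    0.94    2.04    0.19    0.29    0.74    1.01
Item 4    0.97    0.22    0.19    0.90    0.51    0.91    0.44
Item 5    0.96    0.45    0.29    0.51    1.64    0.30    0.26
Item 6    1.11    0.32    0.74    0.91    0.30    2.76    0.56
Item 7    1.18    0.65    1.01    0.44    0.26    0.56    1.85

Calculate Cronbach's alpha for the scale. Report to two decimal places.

ΣVar(i) = 2.79 + 0.94 + 2.04 + 0.90 + 1.64 + 2.76 + 1.85 = 12.92
Sum of off-diagonal covariances = 13.15
σ²_T = 12.92 + 2 × 13.15 = 39.22
α = (k/(k−1))·(1 − ΣVar(i)/σ²_T) = (7/6)·(1 − 12.92/39.22) = 0.78

α = 0.78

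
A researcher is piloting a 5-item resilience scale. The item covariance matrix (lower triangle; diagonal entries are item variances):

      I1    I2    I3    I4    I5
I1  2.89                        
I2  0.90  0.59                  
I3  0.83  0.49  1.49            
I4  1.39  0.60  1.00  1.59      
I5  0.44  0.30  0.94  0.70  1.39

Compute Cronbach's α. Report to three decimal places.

α = 0.820

Σσᵢ² = 2.89 + 0.59 + 1.49 + 1.59 + 1.39 = 7.95
Sum of off-diagonal covariances = 7.59
σ²_T = 7.95 + 2 × 7.59 = 23.13
α = (k/(k−1))·(1 − Σσᵢ²/σ²_T) = (5/4)·(1 − 7.95/23.13) = 0.820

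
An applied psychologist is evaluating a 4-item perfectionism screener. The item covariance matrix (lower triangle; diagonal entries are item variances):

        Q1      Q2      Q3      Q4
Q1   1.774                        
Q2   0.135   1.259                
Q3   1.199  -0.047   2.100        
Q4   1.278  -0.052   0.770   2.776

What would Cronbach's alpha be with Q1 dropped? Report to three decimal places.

α = 0.269

Remaining items: Q2, Q3, Q4 (k = 3).
Σσᵢ² = 1.259 + 2.100 + 2.776 = 6.135
Var(T) = 6.135 + 2 × 0.671 = 7.477
α (item deleted) = (3/2)·(1 − 6.135/7.477) = 0.269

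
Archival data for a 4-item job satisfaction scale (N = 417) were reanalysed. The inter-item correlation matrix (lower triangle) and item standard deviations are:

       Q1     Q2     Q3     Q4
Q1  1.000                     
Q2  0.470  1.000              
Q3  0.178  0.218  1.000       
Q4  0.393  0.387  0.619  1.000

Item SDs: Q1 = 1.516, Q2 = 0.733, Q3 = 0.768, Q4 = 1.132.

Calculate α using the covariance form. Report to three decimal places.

Σσ²ᵢ = 1.516² + 0.733² + 0.768² + 1.132² = 4.7068
Covariances σ_ij = r_ij · s_i · s_j:
  σ(Q1,Q2) = 0.470 × 1.516 × 0.733 = 0.5223
  σ(Q1,Q3) = 0.178 × 1.516 × 0.768 = 0.2072
  σ(Q1,Q4) = 0.393 × 1.516 × 1.132 = 0.6744
  σ(Q2,Q3) = 0.218 × 0.733 × 0.768 = 0.1227
  σ(Q2,Q4) = 0.387 × 0.733 × 1.132 = 0.3211
  σ(Q3,Q4) = 0.619 × 0.768 × 1.132 = 0.5381
σ²_T = Σσ²ᵢ + 2·Σσ_ij = 4.7068 + 2 × 2.3858 = 9.4784
α = (4/3)·(1 − 4.7068/9.4784) = 0.671

α = 0.671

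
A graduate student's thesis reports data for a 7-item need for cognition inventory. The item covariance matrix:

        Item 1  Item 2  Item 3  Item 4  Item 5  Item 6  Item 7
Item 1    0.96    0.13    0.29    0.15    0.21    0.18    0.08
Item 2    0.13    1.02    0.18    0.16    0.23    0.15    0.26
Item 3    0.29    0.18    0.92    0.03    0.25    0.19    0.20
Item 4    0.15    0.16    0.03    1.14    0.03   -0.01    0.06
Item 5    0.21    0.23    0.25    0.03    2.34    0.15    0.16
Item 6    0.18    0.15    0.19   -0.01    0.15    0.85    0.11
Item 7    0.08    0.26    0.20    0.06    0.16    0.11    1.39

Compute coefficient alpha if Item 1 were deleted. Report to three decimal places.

Remaining items: Item 2, Item 3, Item 4, Item 5, Item 6, Item 7 (k = 6).
Σσ²ᵢ = 1.02 + 0.92 + 1.14 + 2.34 + 0.85 + 1.39 = 7.66
Var(T) = 7.66 + 2 × 2.15 = 11.96
α (item deleted) = (6/5)·(1 − 7.66/11.96) = 0.431

coefficient alpha = 0.431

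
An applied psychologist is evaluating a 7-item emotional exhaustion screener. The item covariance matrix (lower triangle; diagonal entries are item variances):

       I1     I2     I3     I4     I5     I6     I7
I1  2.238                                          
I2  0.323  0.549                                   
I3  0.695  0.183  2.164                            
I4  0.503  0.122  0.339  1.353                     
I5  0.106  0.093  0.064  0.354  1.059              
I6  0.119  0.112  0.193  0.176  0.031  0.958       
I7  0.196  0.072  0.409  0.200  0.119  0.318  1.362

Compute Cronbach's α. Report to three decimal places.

Σσᵢ² = 2.238 + 0.549 + 2.164 + 1.353 + 1.059 + 0.958 + 1.362 = 9.683
Σ_{i<j} σ_ij = 4.727
Var(T) = 9.683 + 2 × 4.727 = 19.137
α = (k/(k−1))·(1 − Σσᵢ²/Var(T)) = (7/6)·(1 − 9.683/19.137) = 0.576

Cronbach's α = 0.576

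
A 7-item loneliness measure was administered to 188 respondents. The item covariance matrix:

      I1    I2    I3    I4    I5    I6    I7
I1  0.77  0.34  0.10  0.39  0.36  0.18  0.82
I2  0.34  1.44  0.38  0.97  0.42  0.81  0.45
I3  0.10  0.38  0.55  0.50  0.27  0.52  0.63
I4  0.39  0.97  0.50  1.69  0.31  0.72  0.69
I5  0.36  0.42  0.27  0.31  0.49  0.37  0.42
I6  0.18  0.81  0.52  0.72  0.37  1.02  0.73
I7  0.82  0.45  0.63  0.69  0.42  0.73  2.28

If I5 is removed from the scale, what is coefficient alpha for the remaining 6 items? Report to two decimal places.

coefficient alpha = 0.82

Remaining items: I1, I2, I3, I4, I6, I7 (k = 6).
sum of item variances = 0.77 + 1.44 + 0.55 + 1.69 + 1.02 + 2.28 = 7.75
total variance = 7.75 + 2 × 8.23 = 24.21
α (item deleted) = (6/5)·(1 − 7.75/24.21) = 0.82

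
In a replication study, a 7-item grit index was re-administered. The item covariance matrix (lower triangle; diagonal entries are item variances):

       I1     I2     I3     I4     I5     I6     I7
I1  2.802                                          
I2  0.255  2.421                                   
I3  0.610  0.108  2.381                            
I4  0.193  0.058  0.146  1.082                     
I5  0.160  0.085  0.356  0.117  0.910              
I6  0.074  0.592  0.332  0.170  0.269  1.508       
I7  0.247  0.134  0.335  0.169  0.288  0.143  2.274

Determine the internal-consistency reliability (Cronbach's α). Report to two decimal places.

α = 0.49

Σσᵢ² = 2.802 + 2.421 + 2.381 + 1.082 + 0.910 + 1.508 + 2.274 = 13.378
Sum of the distinct covariances = 4.841
σ²_T = 13.378 + 2 × 4.841 = 23.060
α = (k/(k−1))·(1 − Σσᵢ²/σ²_T) = (7/6)·(1 − 13.378/23.060) = 0.49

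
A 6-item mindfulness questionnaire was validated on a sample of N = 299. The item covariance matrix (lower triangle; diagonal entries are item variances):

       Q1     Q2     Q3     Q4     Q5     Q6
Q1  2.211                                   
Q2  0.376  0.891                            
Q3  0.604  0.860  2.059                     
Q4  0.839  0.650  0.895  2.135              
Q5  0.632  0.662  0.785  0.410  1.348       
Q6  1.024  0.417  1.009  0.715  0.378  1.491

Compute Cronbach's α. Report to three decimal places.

α = 0.803

sum of item variances = 2.211 + 0.891 + 2.059 + 2.135 + 1.348 + 1.491 = 10.135
Σ_{i<j} σ_ij = 10.256
σ²_T = 10.135 + 2 × 10.256 = 30.647
α = (k/(k−1))·(1 − sum of item variances/σ²_T) = (6/5)·(1 − 10.135/30.647) = 0.803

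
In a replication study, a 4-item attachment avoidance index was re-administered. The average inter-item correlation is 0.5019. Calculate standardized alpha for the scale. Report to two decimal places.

Standardized α = k·r̄ / (1 + (k−1)·r̄) = 4 × 0.5019 / (1 + 3 × 0.5019)
  = 2.0076 / 2.5057 = 0.80

standardized alpha = 0.80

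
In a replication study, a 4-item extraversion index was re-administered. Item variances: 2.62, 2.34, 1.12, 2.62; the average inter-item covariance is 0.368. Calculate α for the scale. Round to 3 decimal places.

α = 0.449

Σσᵢ² = 2.62 + 2.34 + 1.12 + 2.62 = 8.70
Sum of the 6 distinct covariances = 6 × 0.368 = 2.208
total variance = Σσᵢ² + 2·Σcov = 8.70 + 2 × 2.208 = 13.116
α = (4/3)·(1 − 8.70/13.116) = 0.449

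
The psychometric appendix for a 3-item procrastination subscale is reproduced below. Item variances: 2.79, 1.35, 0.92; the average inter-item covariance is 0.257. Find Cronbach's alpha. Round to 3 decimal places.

α = 0.350

ΣVar(i) = 2.79 + 1.35 + 0.92 = 5.06
Sum of the 3 distinct covariances = 3 × 0.257 = 0.771
σ²_T = ΣVar(i) + 2·Σcov = 5.06 + 2 × 0.771 = 6.602
α = (3/2)·(1 − 5.06/6.602) = 0.350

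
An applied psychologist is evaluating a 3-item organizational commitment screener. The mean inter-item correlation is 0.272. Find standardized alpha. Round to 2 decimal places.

standardized alpha = 0.53

Standardized α = k·r̄ / (1 + (k−1)·r̄) = 3 × 0.272 / (1 + 2 × 0.272)
  = 0.8160 / 1.5440 = 0.53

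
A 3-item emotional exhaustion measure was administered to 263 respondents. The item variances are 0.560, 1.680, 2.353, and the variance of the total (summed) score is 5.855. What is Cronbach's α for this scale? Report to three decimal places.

Σσᵢ² = 0.560 + 1.680 + 2.353 = 4.593
α = (k/(k−1))·(1 − Σσᵢ²/σ²_total) = (3/2)·(1 − 4.593/5.855) = 0.323

Cronbach's α = 0.323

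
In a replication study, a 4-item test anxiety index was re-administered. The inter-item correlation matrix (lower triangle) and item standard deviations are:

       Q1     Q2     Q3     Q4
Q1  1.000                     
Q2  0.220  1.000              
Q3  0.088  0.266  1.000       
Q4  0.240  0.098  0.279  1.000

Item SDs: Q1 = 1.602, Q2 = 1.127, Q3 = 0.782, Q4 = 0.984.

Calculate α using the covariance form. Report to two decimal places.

Σσ²ᵢ = 1.602² + 1.127² + 0.782² + 0.984² = 5.4163
Covariances σ_ij = r_ij · s_i · s_j:
  σ(Q1,Q2) = 0.220 × 1.602 × 1.127 = 0.3972
  σ(Q1,Q3) = 0.088 × 1.602 × 0.782 = 0.1102
  σ(Q1,Q4) = 0.240 × 1.602 × 0.984 = 0.3783
  σ(Q2,Q3) = 0.266 × 1.127 × 0.782 = 0.2344
  σ(Q2,Q4) = 0.098 × 1.127 × 0.984 = 0.1087
  σ(Q3,Q4) = 0.279 × 0.782 × 0.984 = 0.2147
σ²_T = Σσ²ᵢ + 2·Σσ_ij = 5.4163 + 2 × 1.4435 = 8.3033
α = (4/3)·(1 − 5.4163/8.3033) = 0.46

α = 0.46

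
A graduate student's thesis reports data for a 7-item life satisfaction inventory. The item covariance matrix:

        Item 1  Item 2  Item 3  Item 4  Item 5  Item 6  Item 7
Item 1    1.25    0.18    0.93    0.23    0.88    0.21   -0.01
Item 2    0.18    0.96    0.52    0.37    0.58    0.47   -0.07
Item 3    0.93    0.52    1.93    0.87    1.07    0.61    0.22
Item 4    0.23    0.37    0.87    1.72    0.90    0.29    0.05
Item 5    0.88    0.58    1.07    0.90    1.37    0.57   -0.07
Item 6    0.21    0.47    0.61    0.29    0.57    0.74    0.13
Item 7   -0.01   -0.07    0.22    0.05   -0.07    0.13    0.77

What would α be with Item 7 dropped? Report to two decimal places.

Remaining items: Item 1, Item 2, Item 3, Item 4, Item 5, Item 6 (k = 6).
Σσᵢ² = 1.25 + 0.96 + 1.93 + 1.72 + 1.37 + 0.74 = 7.97
σ²_total = 7.97 + 2 × 8.68 = 25.33
α (item deleted) = (6/5)·(1 − 7.97/25.33) = 0.82

α = 0.82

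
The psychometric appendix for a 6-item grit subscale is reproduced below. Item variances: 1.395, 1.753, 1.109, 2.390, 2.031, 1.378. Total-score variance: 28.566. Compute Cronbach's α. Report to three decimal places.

α = 0.778

Σσᵢ² = 1.395 + 1.753 + 1.109 + 2.390 + 2.031 + 1.378 = 10.056
α = (k/(k−1))·(1 − Σσᵢ²/σ²_T) = (6/5)·(1 − 10.056/28.566) = 0.778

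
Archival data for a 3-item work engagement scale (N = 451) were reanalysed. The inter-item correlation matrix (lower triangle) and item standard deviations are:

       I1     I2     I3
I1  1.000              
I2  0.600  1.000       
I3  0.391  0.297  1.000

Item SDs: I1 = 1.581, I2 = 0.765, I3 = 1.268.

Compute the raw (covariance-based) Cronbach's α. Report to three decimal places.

Σσ²ᵢ = 1.581² + 0.765² + 1.268² = 4.6926
Covariances σ_ij = r_ij · s_i · s_j:
  σ(I1,I2) = 0.600 × 1.581 × 0.765 = 0.7257
  σ(I1,I3) = 0.391 × 1.581 × 1.268 = 0.7838
  σ(I2,I3) = 0.297 × 0.765 × 1.268 = 0.2881
σ²_T = Σσ²ᵢ + 2·Σσ_ij = 4.6926 + 2 × 1.7976 = 8.2878
α = (3/2)·(1 − 4.6926/8.2878) = 0.651

α = 0.651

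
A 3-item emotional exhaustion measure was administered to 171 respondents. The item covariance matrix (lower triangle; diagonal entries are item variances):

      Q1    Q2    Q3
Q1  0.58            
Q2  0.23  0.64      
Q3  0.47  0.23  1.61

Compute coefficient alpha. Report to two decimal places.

sum of item variances = 0.58 + 0.64 + 1.61 = 2.83
Σ_{i<j} σ_ij = 0.93
total variance = 2.83 + 2 × 0.93 = 4.69
α = (k/(k−1))·(1 − sum of item variances/total variance) = (3/2)·(1 − 2.83/4.69) = 0.59

α = 0.59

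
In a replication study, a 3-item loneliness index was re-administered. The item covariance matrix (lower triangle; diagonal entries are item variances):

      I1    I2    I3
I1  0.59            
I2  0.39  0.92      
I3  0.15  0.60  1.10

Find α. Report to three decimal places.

α = 0.699

ΣVar(i) = 0.59 + 0.92 + 1.10 = 2.61
Sum of the distinct covariances = 1.14
σ²_T = 2.61 + 2 × 1.14 = 4.89
α = (k/(k−1))·(1 − ΣVar(i)/σ²_T) = (3/2)·(1 − 2.61/4.89) = 0.699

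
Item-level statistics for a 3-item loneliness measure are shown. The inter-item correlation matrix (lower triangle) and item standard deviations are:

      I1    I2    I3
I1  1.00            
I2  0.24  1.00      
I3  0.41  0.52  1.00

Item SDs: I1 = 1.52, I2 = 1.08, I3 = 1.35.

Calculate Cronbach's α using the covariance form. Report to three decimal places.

Σσ²ᵢ = 1.52² + 1.08² + 1.35² = 5.2993
Covariances σ_ij = r_ij · s_i · s_j:
  σ(I1,I2) = 0.24 × 1.52 × 1.08 = 0.3940
  σ(I1,I3) = 0.41 × 1.52 × 1.35 = 0.8413
  σ(I2,I3) = 0.52 × 1.08 × 1.35 = 0.7582
σ²_T = Σσ²ᵢ + 2·Σσ_ij = 5.2993 + 2 × 1.9935 = 9.2863
α = (3/2)·(1 − 5.2993/9.2863) = 0.644

α = 0.644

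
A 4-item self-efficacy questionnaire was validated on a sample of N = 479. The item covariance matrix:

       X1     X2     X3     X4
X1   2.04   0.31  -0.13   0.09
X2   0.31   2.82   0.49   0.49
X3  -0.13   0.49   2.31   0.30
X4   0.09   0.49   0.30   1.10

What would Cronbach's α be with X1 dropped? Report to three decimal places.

α = 0.437

Remaining items: X2, X3, X4 (k = 3).
sum of item variances = 2.82 + 2.31 + 1.10 = 6.23
Var(T) = 6.23 + 2 × 1.28 = 8.79
α (item deleted) = (3/2)·(1 − 6.23/8.79) = 0.437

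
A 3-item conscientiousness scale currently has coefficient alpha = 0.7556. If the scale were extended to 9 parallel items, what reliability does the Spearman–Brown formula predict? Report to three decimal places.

Length factor m = 9/3 = 3.0000
α' = m·α / (1 + (m−1)·α)
   = 9/3 × 0.7556 / (1 + (9/3 − 1) × 0.7556)
   = 2.2668 / 2.5112 = 0.903

predicted reliability = 0.903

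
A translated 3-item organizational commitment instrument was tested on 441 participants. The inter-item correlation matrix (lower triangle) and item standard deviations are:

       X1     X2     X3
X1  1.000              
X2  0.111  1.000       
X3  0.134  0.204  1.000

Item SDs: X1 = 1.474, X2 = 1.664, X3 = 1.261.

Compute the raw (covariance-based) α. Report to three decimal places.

α = 0.338

Σσ²ᵢ = 1.474² + 1.664² + 1.261² = 6.5317
Covariances σ_ij = r_ij · s_i · s_j:
  σ(X1,X2) = 0.111 × 1.474 × 1.664 = 0.2723
  σ(X1,X3) = 0.134 × 1.474 × 1.261 = 0.2491
  σ(X2,X3) = 0.204 × 1.664 × 1.261 = 0.4281
σ²_T = Σσ²ᵢ + 2·Σσ_ij = 6.5317 + 2 × 0.9495 = 8.4307
α = (3/2)·(1 − 6.5317/8.4307) = 0.338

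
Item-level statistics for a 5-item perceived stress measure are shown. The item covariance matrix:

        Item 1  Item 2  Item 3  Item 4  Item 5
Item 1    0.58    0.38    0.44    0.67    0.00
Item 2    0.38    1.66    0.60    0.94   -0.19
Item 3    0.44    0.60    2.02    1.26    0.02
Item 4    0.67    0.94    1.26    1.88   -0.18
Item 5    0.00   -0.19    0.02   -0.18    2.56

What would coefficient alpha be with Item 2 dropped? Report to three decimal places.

Remaining items: Item 1, Item 3, Item 4, Item 5 (k = 4).
Σσ²ᵢ = 0.58 + 2.02 + 1.88 + 2.56 = 7.04
total variance = 7.04 + 2 × 2.21 = 11.46
α (item deleted) = (4/3)·(1 − 7.04/11.46) = 0.514

coefficient alpha = 0.514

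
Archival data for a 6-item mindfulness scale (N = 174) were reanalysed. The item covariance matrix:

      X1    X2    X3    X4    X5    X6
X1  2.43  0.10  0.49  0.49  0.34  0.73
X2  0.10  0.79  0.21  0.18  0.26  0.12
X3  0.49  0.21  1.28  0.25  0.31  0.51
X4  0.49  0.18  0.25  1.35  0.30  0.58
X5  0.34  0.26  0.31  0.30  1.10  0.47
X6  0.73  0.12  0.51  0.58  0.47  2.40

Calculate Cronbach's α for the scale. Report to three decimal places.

Cronbach's α = 0.640

sum of item variances = 2.43 + 0.79 + 1.28 + 1.35 + 1.10 + 2.40 = 9.35
Sum of the distinct covariances = 5.34
σ²_T = 9.35 + 2 × 5.34 = 20.03
α = (k/(k−1))·(1 − sum of item variances/σ²_T) = (6/5)·(1 − 9.35/20.03) = 0.640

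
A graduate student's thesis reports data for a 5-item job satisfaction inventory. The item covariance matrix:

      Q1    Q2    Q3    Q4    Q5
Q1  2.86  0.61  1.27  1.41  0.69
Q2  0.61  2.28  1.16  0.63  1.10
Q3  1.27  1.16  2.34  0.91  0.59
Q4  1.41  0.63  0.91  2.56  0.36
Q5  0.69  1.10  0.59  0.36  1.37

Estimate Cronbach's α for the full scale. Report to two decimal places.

Σσᵢ² = 2.86 + 2.28 + 2.34 + 2.56 + 1.37 = 11.41
Σ_{i<j} σ_ij = 8.73
σ²_T = 11.41 + 2 × 8.73 = 28.87
α = (k/(k−1))·(1 − Σσᵢ²/σ²_T) = (5/4)·(1 − 11.41/28.87) = 0.76

Cronbach's α = 0.76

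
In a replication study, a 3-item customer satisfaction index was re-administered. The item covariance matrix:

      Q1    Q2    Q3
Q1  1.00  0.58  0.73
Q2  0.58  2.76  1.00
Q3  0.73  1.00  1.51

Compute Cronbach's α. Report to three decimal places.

Σσ²ᵢ = 1.00 + 2.76 + 1.51 = 5.27
Sum of off-diagonal covariances = 2.31
σ²_total = 5.27 + 2 × 2.31 = 9.89
α = (k/(k−1))·(1 − Σσ²ᵢ/σ²_total) = (3/2)·(1 − 5.27/9.89) = 0.701

Cronbach's α = 0.701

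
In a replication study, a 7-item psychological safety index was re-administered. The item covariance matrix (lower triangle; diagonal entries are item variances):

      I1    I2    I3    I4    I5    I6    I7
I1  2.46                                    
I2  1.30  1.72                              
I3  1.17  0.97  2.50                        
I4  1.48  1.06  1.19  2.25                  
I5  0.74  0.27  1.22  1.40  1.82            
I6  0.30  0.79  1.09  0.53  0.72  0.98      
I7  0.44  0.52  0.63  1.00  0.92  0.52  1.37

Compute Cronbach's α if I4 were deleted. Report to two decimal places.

Remaining items: I1, I2, I3, I5, I6, I7 (k = 6).
sum of item variances = 2.46 + 1.72 + 2.50 + 1.82 + 0.98 + 1.37 = 10.85
total variance = 10.85 + 2 × 11.60 = 34.05
α (item deleted) = (6/5)·(1 − 10.85/34.05) = 0.82

α = 0.82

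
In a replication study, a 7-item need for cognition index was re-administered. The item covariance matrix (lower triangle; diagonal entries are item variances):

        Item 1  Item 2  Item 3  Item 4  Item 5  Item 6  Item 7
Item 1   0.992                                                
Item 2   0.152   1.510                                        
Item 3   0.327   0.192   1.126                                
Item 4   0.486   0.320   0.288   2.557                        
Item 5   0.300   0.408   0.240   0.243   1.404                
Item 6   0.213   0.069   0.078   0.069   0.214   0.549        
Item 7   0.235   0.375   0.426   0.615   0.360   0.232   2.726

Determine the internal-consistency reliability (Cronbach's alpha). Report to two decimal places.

sum of item variances = 0.992 + 1.510 + 1.126 + 2.557 + 1.404 + 0.549 + 2.726 = 10.864
Sum of off-diagonal covariances = 5.842
total variance = 10.864 + 2 × 5.842 = 22.548
α = (k/(k−1))·(1 − sum of item variances/total variance) = (7/6)·(1 − 10.864/22.548) = 0.60

α = 0.60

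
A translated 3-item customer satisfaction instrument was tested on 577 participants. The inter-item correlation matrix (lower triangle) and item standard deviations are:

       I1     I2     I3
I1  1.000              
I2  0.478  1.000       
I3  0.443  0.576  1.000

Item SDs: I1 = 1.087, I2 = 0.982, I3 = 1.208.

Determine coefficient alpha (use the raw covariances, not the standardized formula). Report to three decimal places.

Σσ²ᵢ = 1.087² + 0.982² + 1.208² = 3.6052
Covariances σ_ij = r_ij · s_i · s_j:
  σ(I1,I2) = 0.478 × 1.087 × 0.982 = 0.5102
  σ(I1,I3) = 0.443 × 1.087 × 1.208 = 0.5817
  σ(I2,I3) = 0.576 × 0.982 × 1.208 = 0.6833
σ²_T = Σσ²ᵢ + 2·Σσ_ij = 3.6052 + 2 × 1.7752 = 7.1556
α = (3/2)·(1 − 3.6052/7.1556) = 0.744

α = 0.744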